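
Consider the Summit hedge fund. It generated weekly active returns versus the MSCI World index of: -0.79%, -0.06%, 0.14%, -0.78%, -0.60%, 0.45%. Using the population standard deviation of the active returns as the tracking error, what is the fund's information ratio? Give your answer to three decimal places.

r̄ = (-0.79 − 0.06 + 0.14 − 0.78 − 0.6 + 0.45) / 6 = -1.640 / 6 = -0.2733%
Population std dev = √[1.3699 / 6] = 0.4778%
IR = r̄ / tracking error = -0.2733 / 0.4778 = -0.5720

-0.572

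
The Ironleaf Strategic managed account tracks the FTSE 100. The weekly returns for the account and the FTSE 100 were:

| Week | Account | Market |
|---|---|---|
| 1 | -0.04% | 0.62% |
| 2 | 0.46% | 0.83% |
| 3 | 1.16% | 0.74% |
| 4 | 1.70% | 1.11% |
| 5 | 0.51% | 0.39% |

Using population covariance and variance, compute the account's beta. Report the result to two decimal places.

1.79

r̄p = 0.7580%,  r̄m = 0.7380%
Cov = Σ(rp − r̄p)(rm − r̄m) / 5 = 0.1009
Var(rm) = Σ(rm − r̄m)² / 5 = 0.0564
β = Cov / Var = 0.1009 / 0.0564 = 1.7890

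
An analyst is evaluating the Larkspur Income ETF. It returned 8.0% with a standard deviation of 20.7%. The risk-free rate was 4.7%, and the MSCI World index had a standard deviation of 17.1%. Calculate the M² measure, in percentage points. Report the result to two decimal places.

Sharpe = (Rp − Rf) / σp = (8.0% − 4.7%) / 20.7% = 0.1594
M² = Rf + Sharpe × σm = 4.7% + 0.1594 × 17.1% = 7.4257%

7.43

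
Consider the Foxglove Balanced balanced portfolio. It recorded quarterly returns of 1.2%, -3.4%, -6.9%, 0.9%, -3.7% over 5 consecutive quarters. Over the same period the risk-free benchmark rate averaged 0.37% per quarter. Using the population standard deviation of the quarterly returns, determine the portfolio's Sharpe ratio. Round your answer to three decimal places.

μ = (1.2 − 3.4 − 6.9 + 0.9 − 3.7) / 5 = -11.90 / 5 = -2.3800%
Population std dev = √[46.7880 / 5] = 3.0590%
Sharpe = (μ − rf) / σ = (-2.3800 − 0.37) / 3.0590 = -2.7500 / 3.0590 = -0.8990

-0.899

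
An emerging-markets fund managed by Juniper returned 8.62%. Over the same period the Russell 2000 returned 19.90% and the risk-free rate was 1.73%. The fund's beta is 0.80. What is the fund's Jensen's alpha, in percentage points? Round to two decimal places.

-7.65

CAPM expected return = Rf + β(Rm − Rf) = 1.73% + 0.80 × (19.90% − 1.73%) = 1.73 + 0.80 × 18.17 = 16.2660%
Jensen's α = Rp − E[R] = 8.62% − 16.2660% = -7.6460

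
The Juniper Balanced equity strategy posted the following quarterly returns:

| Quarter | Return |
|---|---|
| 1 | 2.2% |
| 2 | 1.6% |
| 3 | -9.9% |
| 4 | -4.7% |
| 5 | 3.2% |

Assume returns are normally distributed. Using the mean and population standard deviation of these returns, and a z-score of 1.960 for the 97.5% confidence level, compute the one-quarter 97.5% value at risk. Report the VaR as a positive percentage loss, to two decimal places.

11.37

Mean return μ = -7.60 / 5 = -1.5200%
Σ(r − μ)² = 126.1880; population σ = √(126.1880/5) = 5.0237%
VaR = −(μ − z·σ) = −(-1.5200 − 1.960 × 5.0237) = −(-11.3665) = 11.3665%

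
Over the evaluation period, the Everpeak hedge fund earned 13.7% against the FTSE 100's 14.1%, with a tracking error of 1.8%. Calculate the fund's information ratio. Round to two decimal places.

IR = (Rp − Rb) / TE = (13.7% − 14.1%) / 1.8% = -0.40% / 1.8% = -0.2222

-0.22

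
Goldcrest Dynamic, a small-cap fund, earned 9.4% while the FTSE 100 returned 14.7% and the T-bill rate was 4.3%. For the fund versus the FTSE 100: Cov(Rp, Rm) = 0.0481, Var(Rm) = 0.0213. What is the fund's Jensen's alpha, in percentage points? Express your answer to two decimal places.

-18.39

β = Cov / Var = 0.0481 / 0.0213 = 2.2582
E[R] = Rf + β(Rm − Rf) = 4.3% + 2.2582 × (14.7% − 4.3%) = 27.7853%
α = Rp − E[R] = 9.4% − 27.7853% = -18.3853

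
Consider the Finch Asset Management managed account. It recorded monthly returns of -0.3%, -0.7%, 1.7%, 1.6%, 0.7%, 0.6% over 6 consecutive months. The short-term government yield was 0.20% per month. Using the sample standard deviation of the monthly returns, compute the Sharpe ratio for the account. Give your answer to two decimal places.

0.41

Mean return μ = 3.60 / 6 = 0.6000%
Sample σ = √[Σ(r − μ)² / 5] = √[4.7200 / 5] = √0.9440 = 0.9716%
Sharpe = (μ − rf) / σ = (0.6000 − 0.2) / 0.9716 = 0.4000 / 0.9716 = 0.4117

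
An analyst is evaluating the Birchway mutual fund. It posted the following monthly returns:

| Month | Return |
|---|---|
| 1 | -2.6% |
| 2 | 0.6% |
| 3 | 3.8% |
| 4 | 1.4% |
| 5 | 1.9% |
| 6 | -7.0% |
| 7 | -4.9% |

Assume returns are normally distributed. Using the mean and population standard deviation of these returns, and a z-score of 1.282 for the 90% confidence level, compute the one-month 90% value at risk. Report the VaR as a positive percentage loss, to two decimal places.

5.66

μ = (-2.6 + 0.6 + 3.8 + 1.4 + 1.9 − 7 − 4.9) / 7 = -0.9714%
Σ(r − μ)² = (-2.6 − (-0.9714))² + (0.6 − (-0.9714))² + (3.8 − (-0.9714))² + … = 93.5343
σ = √[93.5343 / 7] = 3.6554%
VaR = −(μ − z·σ) = −(-0.9714 − 1.282 × 3.6554) = −(-5.6576) = 5.6576%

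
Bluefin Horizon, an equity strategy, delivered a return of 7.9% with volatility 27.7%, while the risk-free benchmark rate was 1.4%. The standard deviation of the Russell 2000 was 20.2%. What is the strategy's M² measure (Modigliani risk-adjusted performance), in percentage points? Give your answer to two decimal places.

Sharpe = (Rp − Rf) / σp = (7.9% − 1.4%) / 27.7% = 0.2347
M² = Rf + Sharpe × σm = 1.4% + 0.2347 × 20.2% = 6.1409%

6.14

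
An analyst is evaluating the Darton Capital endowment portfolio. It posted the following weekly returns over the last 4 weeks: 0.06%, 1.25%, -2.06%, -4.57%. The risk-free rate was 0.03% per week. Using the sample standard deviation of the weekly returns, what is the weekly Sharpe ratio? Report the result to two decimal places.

-0.53

r̄ = (0.06 + 1.25 − 2.06 − 4.57) / 4 = -5.320 / 4 = -1.3300%
Sample σ = √[Σ(r − r̄)² / 3] = √[19.6190 / 3] = √6.5397 = 2.5573%
Sharpe = (r̄ − rf) / σ = (-1.3300 − 0.03) / 2.5573 = -1.3600 / 2.5573 = -0.5318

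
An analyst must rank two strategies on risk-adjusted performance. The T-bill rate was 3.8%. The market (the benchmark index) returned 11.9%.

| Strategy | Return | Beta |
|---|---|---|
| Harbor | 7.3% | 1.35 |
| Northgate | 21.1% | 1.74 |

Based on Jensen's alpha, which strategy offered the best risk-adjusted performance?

Harbor: α = 7.3% − [3.8% + 1.35 × (11.9% − 3.8%)] = -7.435
Northgate: α = 21.1% − [3.8% + 1.74 × (11.9% − 3.8%)] = 3.206
Highest: Northgate (3.206).

Northgate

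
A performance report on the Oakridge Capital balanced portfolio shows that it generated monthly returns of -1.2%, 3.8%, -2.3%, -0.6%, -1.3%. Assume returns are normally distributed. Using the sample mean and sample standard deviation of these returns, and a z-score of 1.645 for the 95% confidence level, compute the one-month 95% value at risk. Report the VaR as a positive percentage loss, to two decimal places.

r̄ = (-1.2 + 3.8 − 2.3 − 0.6 − 1.3) / 5 = -0.3200%
Σ(r − r̄)² = (-1.2 − (-0.3200))² + (3.8 − (-0.3200))² + (-2.3 − (-0.3200))² + … = 22.7080
sample σ = √(22.7080 / 4) = √5.6770 = 2.3826%
VaR = −(r̄ − z·σ) = −(-0.3200 − 1.645 × 2.3826) = −(-4.2394) = 4.2394%

4.24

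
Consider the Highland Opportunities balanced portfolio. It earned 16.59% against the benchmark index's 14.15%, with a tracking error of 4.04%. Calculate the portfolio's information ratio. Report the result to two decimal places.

0.60

IR = (Rp − Rb) / TE = (16.59% − 14.15%) / 4.04% = 2.44% / 4.04% = 0.6040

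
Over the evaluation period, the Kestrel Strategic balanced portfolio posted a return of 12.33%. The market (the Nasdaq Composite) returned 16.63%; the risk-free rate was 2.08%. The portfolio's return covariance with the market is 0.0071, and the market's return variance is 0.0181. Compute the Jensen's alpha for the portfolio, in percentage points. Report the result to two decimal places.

β = Cov / Var = 0.0071 / 0.0181 = 0.3923
E[R] = Rf + β(Rm − Rf) = 2.08% + 0.3923 × (16.63% − 2.08%) = 7.7880%
α = Rp − E[R] = 12.33% − 7.7880% = 4.5420

4.54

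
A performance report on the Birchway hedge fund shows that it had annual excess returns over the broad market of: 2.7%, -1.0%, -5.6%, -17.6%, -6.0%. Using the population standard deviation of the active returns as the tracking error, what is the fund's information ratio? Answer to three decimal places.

-0.804

Mean return r̄ = -27.50 / 5 = -5.5000%
Population σ = √[Σ(r − r̄)² / 5] = √[234.1600 / 5] = √46.8320 = 6.8434%
IR = r̄ / tracking error = -5.5000 / 6.8434 = -0.8037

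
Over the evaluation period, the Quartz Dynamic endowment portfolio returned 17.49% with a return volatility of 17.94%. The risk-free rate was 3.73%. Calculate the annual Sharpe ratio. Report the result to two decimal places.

Sharpe = (Rp − Rf) / σp = (17.49% − 3.73%) / 17.94% = 13.76% / 17.94% = 0.7670

0.77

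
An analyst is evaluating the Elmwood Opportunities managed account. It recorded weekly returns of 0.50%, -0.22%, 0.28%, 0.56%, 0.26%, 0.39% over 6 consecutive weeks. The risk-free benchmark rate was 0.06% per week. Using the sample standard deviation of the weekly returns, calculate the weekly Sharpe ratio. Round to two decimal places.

μ = (0.5 − 0.22 + 0.28 + 0.56 + 0.26 + 0.39) / 6 = 1.770 / 6 = 0.2950%
Σ(r − μ)² = (0.5 − 0.2950)² + (-0.22 − 0.2950)² + … = 0.3880
σ = √[0.3880 / 5] = 0.2786%
Sharpe = (μ − rf) / σ = (0.2950 − 0.06) / 0.2786 = 0.2350 / 0.2786 = 0.8435

0.84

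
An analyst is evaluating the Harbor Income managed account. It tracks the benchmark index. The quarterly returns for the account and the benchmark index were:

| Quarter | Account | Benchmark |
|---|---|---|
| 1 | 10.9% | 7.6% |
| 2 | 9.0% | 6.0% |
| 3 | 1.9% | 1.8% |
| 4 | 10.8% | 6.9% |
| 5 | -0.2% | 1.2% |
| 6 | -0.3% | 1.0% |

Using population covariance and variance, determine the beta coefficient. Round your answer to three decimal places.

1.769

r̄p = 5.3500%,  r̄m = 4.0833%
Cov = Σ(rp − r̄p)(rm − r̄m) / 6 = 13.8608
Var(rm) = Σ(rm − r̄m)² / 6 = 7.8347
β = Cov / Var = 13.8608 / 7.8347 = 1.7692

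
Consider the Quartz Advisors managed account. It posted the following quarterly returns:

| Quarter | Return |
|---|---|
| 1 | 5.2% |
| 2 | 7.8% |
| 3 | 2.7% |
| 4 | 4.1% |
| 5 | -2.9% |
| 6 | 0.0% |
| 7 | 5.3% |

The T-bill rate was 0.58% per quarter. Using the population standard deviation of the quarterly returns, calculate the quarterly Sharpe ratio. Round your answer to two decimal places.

Mean return r̄ = 22.20 / 7 = 3.1714%
Σ(r − r̄)² = 78.0743; population σ = √(78.0743/7) = 3.3397%
Sharpe = (r̄ − rf) / σ = (3.1714 − 0.58) / 3.3397 = 2.5914 / 3.3397 = 0.7759

0.78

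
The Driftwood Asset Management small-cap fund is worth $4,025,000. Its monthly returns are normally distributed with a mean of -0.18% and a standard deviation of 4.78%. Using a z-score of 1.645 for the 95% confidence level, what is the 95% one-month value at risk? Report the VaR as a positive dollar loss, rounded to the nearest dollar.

Return at the 95% tail: μ − z·σ = -0.18% − 1.645 × 4.78% = -0.18 − 7.8631 = -8.0431%
VaR = −(-8.0431%) × $4,025,000 = 8.0431% × $4,025,000 = $323,735

$323,735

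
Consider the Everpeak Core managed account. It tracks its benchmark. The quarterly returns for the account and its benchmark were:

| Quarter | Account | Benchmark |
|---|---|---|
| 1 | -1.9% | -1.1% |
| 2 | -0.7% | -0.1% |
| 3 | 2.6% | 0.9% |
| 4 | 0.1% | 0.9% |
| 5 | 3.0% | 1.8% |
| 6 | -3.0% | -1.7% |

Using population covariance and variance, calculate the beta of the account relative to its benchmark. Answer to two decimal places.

r̄p = 0.0167%,  r̄m = 0.1167%
Cov = Σ(rp − r̄p)(rm − r̄m) / 6 = 2.5131
Var(rm) = Σ(rm − r̄m)² / 6 = 1.4814
β = Cov / Var = 2.5131 / 1.4814 = 1.6964

1.70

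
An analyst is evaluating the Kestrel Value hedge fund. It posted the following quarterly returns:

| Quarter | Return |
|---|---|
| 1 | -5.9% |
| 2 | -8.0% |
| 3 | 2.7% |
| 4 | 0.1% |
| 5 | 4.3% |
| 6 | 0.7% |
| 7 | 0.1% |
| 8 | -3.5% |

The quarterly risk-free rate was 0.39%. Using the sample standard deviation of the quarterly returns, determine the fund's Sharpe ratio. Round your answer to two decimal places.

Mean return r̄ = -9.50 / 8 = -1.1875%
Σ(r − r̄)² = (-5.9 − (-1.1875))² + (-8 − (-1.1875))² + … = 126.0688
sample σ = √(126.0688 / 7) = √18.0098 = 4.2438%
Sharpe = (r̄ − rf) / σ = (-1.1875 − 0.39) / 4.2438 = -1.5775 / 4.2438 = -0.3717

-0.37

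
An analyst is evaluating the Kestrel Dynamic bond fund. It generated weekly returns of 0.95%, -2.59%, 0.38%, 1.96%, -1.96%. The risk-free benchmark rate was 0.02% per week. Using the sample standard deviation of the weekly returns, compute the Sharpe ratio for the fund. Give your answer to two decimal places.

r̄ = (0.95 − 2.59 + 0.38 + 1.96 − 1.96) / 5 = -1.260 / 5 = -0.2520%
Sample std dev = √[15.1207 / 4] = 1.9443%
Sharpe = (r̄ − rf) / σ = (-0.2520 − 0.02) / 1.9443 = -0.2720 / 1.9443 = -0.1399

-0.14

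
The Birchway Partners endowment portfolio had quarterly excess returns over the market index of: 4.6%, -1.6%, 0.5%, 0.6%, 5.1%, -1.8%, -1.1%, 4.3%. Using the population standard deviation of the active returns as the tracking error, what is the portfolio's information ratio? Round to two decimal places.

r̄ = (4.6 − 1.6 + 0.5 + 0.6 + 5.1 − 1.8 − 1.1 + 4.3) / 8 = 1.3250%
Σ(r − r̄)² = (4.6 − 1.3250)² + (-1.6 − 1.3250)² + (0.5 − 1.3250)² + … = 59.2350
σ = √[59.2350 / 8] = 2.7211%
IR = r̄ / tracking error = 1.3250 / 2.7211 = 0.4869

0.49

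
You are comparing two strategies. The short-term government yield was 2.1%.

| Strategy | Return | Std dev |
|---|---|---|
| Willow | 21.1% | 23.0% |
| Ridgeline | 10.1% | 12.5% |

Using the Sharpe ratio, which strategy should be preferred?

Willow: Sharpe ratio = (21.1% − 2.1%) / 23.0% = 0.826
Ridgeline: Sharpe ratio = (10.1% − 2.1%) / 12.5% = 0.640
Highest: Willow (0.826).

Willow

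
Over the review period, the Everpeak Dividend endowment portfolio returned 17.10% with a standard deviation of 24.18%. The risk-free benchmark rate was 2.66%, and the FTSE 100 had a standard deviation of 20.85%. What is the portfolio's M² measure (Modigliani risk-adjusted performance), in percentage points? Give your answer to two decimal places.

Sharpe = (Rp − Rf) / σp = (17.10% − 2.66%) / 24.18% = 0.5972
M² = Rf + Sharpe × σm = 2.66% + 0.5972 × 20.85% = 15.1116%

15.11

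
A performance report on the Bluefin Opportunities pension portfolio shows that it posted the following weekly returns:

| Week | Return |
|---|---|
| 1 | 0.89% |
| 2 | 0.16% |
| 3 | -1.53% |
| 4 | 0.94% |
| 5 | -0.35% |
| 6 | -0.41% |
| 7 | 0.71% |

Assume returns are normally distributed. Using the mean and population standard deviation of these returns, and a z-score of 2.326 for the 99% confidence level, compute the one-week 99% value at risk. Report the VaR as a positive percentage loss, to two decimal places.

r̄ = (0.89 + 0.16 − 1.53 + 0.94 − 0.35 − 0.41 + 0.71) / 7 = 0.410 / 7 = 0.0586%
Population σ = √[Σ(r − r̄)² / 7] = √[4.8129 / 7] = √0.6876 = 0.8292%
VaR = −(r̄ − z·σ) = −(0.0586 − 2.326 × 0.8292) = −(-1.8701) = 1.8701%

1.87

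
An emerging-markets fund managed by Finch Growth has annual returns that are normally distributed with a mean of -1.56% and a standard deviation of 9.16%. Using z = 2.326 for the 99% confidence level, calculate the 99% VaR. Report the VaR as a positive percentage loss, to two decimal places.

VaR (as % loss) = −(μ − z·σ) = −(-1.56% − 2.326 × 9.16%) = −(-22.86616%) = 22.86616%

22.87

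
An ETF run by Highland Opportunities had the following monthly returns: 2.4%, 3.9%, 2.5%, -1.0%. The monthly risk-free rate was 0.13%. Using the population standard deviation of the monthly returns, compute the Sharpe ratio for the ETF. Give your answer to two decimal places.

μ = (2.4 + 3.9 + 2.5 − 1) / 4 = 7.80 / 4 = 1.9500%
Σ(r − μ)² = (2.4 − 1.9500)² + (3.9 − 1.9500)² + … = 13.0100
σ = √[13.0100 / 4] = 1.8035%
Sharpe = (μ − rf) / σ = (1.9500 − 0.13) / 1.8035 = 1.8200 / 1.8035 = 1.0091

1.01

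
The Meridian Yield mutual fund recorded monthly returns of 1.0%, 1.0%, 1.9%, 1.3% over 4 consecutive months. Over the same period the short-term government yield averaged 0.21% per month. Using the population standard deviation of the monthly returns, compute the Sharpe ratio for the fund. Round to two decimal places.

2.97

r̄ = (1 + 1 + 1.9 + 1.3) / 4 = 1.3000%
Σ(r − r̄)² = 0.5400; population σ = √(0.5400/4) = 0.3674%
Sharpe = (r̄ − rf) / σ = (1.3000 − 0.21) / 0.3674 = 1.0900 / 0.3674 = 2.9668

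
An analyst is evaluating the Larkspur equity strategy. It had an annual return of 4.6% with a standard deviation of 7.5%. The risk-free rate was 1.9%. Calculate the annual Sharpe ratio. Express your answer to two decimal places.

Sharpe = (Rp − Rf) / σp = (4.6% − 1.9%) / 7.5% = 2.70% / 7.5% = 0.3600

0.36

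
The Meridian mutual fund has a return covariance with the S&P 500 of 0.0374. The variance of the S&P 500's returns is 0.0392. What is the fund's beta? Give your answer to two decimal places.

β = Cov(Rp, Rm) / Var(Rm) = 0.0374 / 0.0392 = 0.9541

0.95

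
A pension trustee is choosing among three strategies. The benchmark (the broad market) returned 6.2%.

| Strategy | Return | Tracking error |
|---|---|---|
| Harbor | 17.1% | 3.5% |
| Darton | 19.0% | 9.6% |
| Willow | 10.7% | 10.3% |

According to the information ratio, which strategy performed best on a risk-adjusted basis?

Harbor: IR = (17.1% − 6.2%) / 3.5% = 3.114
Darton: IR = (19.0% − 6.2%) / 9.6% = 1.333
Willow: IR = (10.7% − 6.2%) / 10.3% = 0.437
Highest: Harbor (3.114).

Harbor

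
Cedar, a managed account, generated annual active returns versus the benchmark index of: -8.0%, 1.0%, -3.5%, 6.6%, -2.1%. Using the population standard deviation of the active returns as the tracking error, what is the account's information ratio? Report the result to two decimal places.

Mean return r̄ = -6.00 / 5 = -1.2000%
Σ(r − r̄)² = 118.0200; population σ = √(118.0200/5) = 4.8584%
IR = r̄ / tracking error = -1.2000 / 4.8584 = -0.2470

-0.25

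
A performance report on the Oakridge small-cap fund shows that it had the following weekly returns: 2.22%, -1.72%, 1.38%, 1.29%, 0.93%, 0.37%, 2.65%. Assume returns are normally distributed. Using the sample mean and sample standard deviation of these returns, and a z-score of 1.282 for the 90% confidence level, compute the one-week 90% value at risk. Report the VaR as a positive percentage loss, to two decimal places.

0.81

μ = (2.22 − 1.72 + 1.38 + 1.29 + 0.93 + 0.37 + 2.65) / 7 = 1.0171%
Σ(r − μ)² = (2.22 − 1.0171)² + (-1.72 − 1.0171)² + … = 12.2375
σ = √[12.2375 / 6] = 1.4281%
VaR = −(μ − z·σ) = −(1.0171 − 1.282 × 1.4281) = −(-0.8137) = 0.8137%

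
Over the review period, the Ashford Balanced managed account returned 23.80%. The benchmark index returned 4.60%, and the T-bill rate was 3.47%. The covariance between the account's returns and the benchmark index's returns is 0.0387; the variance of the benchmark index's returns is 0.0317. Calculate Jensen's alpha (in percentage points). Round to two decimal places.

β = Cov / Var = 0.0387 / 0.0317 = 1.2208
E[R] = Rf + β(Rm − Rf) = 3.47% + 1.2208 × (4.60% − 3.47%) = 4.8495%
α = Rp − E[R] = 23.80% − 4.8495% = 18.9505

18.95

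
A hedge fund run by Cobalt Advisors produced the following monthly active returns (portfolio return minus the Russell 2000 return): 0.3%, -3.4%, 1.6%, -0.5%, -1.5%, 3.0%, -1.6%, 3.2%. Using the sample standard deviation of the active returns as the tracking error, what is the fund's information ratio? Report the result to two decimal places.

Mean return r̄ = 1.10 / 8 = 0.1375%
Σ(r − r̄)² = (0.3 − 0.1375)² + (-3.4 − 0.1375)² + … = 38.3588
sample σ = √(38.3588 / 7) = √5.4798 = 2.3409%
IR = r̄ / tracking error = 0.1375 / 2.3409 = 0.0587

0.06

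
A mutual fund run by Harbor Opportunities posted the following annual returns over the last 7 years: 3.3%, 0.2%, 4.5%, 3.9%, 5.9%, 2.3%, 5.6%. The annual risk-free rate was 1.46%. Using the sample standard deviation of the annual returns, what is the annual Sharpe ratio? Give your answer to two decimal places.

1.12

μ = (3.3 + 0.2 + 4.5 + 3.9 + 5.9 + 2.3 + 5.6) / 7 = 25.70 / 7 = 3.6714%
Σ(r − μ)² = 23.4943; sample σ = √(23.4943/6) = 1.9788%
Sharpe = (μ − rf) / σ = (3.6714 − 1.46) / 1.9788 = 2.2114 / 1.9788 = 1.1175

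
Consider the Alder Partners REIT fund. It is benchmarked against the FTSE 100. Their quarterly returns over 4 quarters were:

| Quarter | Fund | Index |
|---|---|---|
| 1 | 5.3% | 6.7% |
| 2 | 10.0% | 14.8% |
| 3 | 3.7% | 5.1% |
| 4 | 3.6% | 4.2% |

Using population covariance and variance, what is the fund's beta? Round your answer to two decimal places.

r̄p = 5.6500%,  r̄m = 7.7000%
Cov = Σ(rp − r̄p)(rm − r̄m) / 4 = 10.8700
Var(rm) = Σ(rm − r̄m)² / 4 = 17.6050
β = Cov / Var = 10.8700 / 17.6050 = 0.6174

0.62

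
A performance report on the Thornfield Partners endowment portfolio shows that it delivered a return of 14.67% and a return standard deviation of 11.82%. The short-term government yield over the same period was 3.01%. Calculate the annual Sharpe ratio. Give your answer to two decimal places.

Sharpe = (Rp − Rf) / σp = (14.67% − 3.01%) / 11.82% = 11.66% / 11.82% = 0.9865

0.99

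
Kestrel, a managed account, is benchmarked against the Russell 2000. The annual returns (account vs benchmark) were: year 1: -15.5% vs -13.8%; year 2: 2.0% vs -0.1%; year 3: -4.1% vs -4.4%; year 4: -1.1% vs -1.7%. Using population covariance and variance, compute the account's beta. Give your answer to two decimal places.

1.24

r̄p = -4.6750%,  r̄m = -5.0000%
Cov = Σ(rp − r̄p)(rm − r̄m) / 4 = 35.0275
Var(rm) = Σ(rm − r̄m)² / 4 = 28.1750
β = Cov / Var = 35.0275 / 28.1750 = 1.2432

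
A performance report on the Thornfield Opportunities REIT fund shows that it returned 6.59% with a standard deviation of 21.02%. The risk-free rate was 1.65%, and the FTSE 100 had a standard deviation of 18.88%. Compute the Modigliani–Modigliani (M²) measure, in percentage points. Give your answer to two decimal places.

Sharpe = (Rp − Rf) / σp = (6.59% − 1.65%) / 21.02% = 0.2350
M² = Rf + Sharpe × σm = 1.65% + 0.2350 × 18.88% = 6.0868%

6.09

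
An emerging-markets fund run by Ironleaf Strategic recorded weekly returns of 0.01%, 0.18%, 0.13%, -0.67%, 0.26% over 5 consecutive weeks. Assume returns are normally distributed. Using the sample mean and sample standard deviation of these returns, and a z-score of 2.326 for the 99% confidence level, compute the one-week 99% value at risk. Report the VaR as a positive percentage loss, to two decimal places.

Mean return μ = -0.090 / 5 = -0.0180%
Sample std dev = √[0.5643 / 4] = 0.3756%
VaR = −(μ − z·σ) = −(-0.0180 − 2.326 × 0.3756) = −(-0.8916) = 0.8916%

0.89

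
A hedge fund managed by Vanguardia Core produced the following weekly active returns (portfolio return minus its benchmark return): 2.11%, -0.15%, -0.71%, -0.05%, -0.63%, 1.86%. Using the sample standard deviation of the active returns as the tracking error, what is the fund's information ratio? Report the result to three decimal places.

0.323

r̄ = (2.11 − 0.15 − 0.71 − 0.05 − 0.63 + 1.86) / 6 = 0.4050%
Σ(r − r̄)² = 7.8536; sample σ = √(7.8536/5) = 1.2533%
IR = r̄ / tracking error = 0.4050 / 1.2533 = 0.3231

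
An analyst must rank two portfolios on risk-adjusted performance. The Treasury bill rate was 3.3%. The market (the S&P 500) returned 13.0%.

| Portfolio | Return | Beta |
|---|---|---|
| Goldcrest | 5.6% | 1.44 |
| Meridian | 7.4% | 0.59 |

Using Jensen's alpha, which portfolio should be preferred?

Goldcrest: α = 5.6% − [3.3% + 1.44 × (13.0% − 3.3%)] = -11.668
Meridian: α = 7.4% − [3.3% + 0.59 × (13.0% − 3.3%)] = -1.623
Highest: Meridian (-1.623).

Meridian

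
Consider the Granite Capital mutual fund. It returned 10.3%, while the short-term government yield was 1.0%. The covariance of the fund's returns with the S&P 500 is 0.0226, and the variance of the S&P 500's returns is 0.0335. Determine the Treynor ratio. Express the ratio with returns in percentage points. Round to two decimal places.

β = Cov / Var = 0.0226 / 0.0335 = 0.6746
Treynor = (Rp − Rf) / β = (10.3% − 1.0%) / 0.6746 = 9.30 / 0.6746 = 13.7859

13.79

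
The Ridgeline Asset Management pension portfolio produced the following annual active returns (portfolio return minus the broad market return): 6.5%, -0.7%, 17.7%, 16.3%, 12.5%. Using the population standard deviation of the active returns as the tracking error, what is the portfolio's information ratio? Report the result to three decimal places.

Mean return r̄ = 52.30 / 5 = 10.4600%
Population std dev = √[230.9120 / 5] = 6.7958%
IR = r̄ / tracking error = 10.4600 / 6.7958 = 1.5392

1.539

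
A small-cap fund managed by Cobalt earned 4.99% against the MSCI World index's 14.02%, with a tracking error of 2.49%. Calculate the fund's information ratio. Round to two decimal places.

-3.63

IR = (Rp − Rb) / TE = (4.99% − 14.02%) / 2.49% = -9.03% / 2.49% = -3.6265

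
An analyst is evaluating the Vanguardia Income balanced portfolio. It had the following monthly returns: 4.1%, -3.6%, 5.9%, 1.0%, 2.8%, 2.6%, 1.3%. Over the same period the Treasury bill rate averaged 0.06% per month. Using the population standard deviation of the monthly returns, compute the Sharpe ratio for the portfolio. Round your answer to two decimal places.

0.71

r̄ = (4.1 − 3.6 + 5.9 + 1 + 2.8 + 2.6 + 1.3) / 7 = 2.0143%
Population σ = √[Σ(r − r̄)² / 7] = √[53.4686 / 7] = √7.6384 = 2.7638%
Sharpe = (r̄ − rf) / σ = (2.0143 − 0.06) / 2.7638 = 1.9543 / 2.7638 = 0.7071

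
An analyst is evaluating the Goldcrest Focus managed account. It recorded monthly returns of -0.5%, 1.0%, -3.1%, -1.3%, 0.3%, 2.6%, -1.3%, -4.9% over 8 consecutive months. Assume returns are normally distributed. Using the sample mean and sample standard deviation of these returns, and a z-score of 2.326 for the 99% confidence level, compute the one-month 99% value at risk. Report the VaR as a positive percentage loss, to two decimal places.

r̄ = (-0.5 + 1 − 3.1 − 1.3 + 0.3 + 2.6 − 1.3 − 4.9) / 8 = -7.20 / 8 = -0.9000%
Σ(r − r̄)² = (-0.5 − (-0.9000))² + (1 − (-0.9000))² + (-3.1 − (-0.9000))² + … = 38.6200
σ = √[38.6200 / 7] = 2.3489%
VaR = −(r̄ − z·σ) = −(-0.9000 − 2.326 × 2.3489) = −(-6.3635) = 6.3635%

6.36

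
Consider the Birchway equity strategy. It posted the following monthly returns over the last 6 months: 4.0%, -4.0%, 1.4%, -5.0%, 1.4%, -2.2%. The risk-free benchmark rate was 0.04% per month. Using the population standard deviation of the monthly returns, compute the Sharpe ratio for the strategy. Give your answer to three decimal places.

-0.240

μ = (4 − 4 + 1.4 − 5 + 1.4 − 2.2) / 6 = -0.7333%
Σ(r − μ)² = 62.5333; population σ = √(62.5333/6) = 3.2283%
Sharpe = (μ − rf) / σ = (-0.7333 − 0.04) / 3.2283 = -0.7733 / 3.2283 = -0.2395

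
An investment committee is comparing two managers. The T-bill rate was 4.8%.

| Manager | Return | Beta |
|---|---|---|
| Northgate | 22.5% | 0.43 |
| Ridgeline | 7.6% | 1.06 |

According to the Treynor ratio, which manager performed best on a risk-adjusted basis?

Northgate: Treynor = (22.5% − 4.8%) / 0.43 = 41.163
Ridgeline: Treynor = (7.6% − 4.8%) / 1.06 = 2.642
Highest: Northgate (41.163).

Northgate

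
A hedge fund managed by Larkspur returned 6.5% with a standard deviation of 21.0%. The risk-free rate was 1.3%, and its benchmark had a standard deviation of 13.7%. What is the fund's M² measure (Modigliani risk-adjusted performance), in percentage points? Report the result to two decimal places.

Sharpe = (Rp − Rf) / σp = (6.5% − 1.3%) / 21.0% = 0.2476
M² = Rf + Sharpe × σm = 1.3% + 0.2476 × 13.7% = 4.6921%

4.69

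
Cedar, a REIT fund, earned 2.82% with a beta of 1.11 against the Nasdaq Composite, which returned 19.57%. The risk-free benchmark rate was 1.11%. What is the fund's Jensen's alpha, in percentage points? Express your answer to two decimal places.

CAPM expected return = Rf + β(Rm − Rf) = 1.11% + 1.11 × (19.57% − 1.11%) = 1.11 + 1.11 × 18.46 = 21.6006%
Jensen's α = Rp − E[R] = 2.82% − 21.6006% = -18.7806

-18.78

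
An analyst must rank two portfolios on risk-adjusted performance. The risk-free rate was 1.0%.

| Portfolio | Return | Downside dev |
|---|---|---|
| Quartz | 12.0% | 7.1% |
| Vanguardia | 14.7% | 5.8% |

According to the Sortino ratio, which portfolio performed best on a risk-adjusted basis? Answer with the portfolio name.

Vanguardia

Quartz: Sortino ratio = (12.0% − 1.0%) / 7.1% = 1.549
Vanguardia: Sortino ratio = (14.7% − 1.0%) / 5.8% = 2.362
Highest: Vanguardia (2.362).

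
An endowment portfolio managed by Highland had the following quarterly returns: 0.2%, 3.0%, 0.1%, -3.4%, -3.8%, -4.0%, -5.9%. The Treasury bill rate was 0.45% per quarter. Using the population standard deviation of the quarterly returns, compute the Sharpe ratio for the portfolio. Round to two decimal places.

μ = (0.2 + 3 + 0.1 − 3.4 − 3.8 − 4 − 5.9) / 7 = -1.9714%
Σ(r − μ)² = 58.6543; population σ = √(58.6543/7) = 2.8947%
Sharpe = (μ − rf) / σ = (-1.9714 − 0.45) / 2.8947 = -2.4214 / 2.8947 = -0.8365

-0.84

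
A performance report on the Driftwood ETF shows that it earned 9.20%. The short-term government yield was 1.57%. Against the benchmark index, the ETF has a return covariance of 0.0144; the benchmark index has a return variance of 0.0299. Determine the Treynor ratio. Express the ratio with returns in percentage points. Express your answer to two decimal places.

15.84

β = Cov / Var = 0.0144 / 0.0299 = 0.4816
Treynor = (Rp − Rf) / β = (9.20% − 1.57%) / 0.4816 = 7.63 / 0.4816 = 15.8430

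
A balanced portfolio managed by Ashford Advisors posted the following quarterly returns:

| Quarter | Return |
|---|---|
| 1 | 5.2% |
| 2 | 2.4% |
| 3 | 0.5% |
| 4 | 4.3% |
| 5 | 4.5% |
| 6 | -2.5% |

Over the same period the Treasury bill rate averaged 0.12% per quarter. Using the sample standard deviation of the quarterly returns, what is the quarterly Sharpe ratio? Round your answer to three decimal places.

r̄ = (5.2 + 2.4 + 0.5 + 4.3 + 4.5 − 2.5) / 6 = 2.4000%
Σ(r − r̄)² = 43.4800; sample σ = √(43.4800/5) = 2.9489%
Sharpe = (r̄ − rf) / σ = (2.4000 − 0.12) / 2.9489 = 2.2800 / 2.9489 = 0.7732

0.773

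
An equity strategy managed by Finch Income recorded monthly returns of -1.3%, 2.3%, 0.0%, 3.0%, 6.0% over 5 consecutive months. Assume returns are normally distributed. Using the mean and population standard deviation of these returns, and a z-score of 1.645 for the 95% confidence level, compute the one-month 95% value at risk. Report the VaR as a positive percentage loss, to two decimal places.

2.16

r̄ = (-1.3 + 2.3 + 0 + 3 + 6) / 5 = 10.00 / 5 = 2.0000%
Population std dev = √[31.9800 / 5] = 2.5290%
VaR = −(r̄ − z·σ) = −(2.0000 − 1.645 × 2.5290) = −(-2.1602) = 2.1602%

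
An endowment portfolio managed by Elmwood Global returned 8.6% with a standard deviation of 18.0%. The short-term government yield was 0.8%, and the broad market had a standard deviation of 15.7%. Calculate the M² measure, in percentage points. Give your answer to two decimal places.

Sharpe = (Rp − Rf) / σp = (8.6% − 0.8%) / 18.0% = 0.4333
M² = Rf + Sharpe × σm = 0.8% + 0.4333 × 15.7% = 7.6028%

7.60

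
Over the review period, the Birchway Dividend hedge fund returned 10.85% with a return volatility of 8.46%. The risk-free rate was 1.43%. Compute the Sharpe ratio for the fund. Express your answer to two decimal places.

1.11

Sharpe = (Rp − Rf) / σp = (10.85% − 1.43%) / 8.46% = 9.42% / 8.46% = 1.1135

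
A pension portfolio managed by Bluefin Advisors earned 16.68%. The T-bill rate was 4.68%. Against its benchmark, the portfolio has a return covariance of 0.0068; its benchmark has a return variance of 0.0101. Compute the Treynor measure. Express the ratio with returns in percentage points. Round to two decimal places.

β = Cov / Var = 0.0068 / 0.0101 = 0.6733
Treynor = (Rp − Rf) / β = (16.68% − 4.68%) / 0.6733 = 12.00 / 0.6733 = 17.8227

17.82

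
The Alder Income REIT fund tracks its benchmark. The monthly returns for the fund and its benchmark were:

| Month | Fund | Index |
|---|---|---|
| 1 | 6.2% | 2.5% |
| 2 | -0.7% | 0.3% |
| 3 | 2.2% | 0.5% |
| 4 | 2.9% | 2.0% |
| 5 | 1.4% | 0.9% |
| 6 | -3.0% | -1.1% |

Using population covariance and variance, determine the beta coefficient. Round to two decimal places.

r̄p = 1.5000%,  r̄m = 0.8500%
Cov = Σ(rp − r̄p)(rm − r̄m) / 6 = 3.1833
Var(rm) = Σ(rm − r̄m)² / 6 = 1.3792
β = Cov / Var = 3.1833 / 1.3792 = 2.3081

2.31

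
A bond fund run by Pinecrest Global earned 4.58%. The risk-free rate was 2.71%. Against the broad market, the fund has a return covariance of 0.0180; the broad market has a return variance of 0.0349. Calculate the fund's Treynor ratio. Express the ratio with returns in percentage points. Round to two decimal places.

3.63

β = Cov / Var = 0.0180 / 0.0349 = 0.5158
Treynor = (Rp − Rf) / β = (4.58% − 2.71%) / 0.5158 = 1.87 / 0.5158 = 3.6254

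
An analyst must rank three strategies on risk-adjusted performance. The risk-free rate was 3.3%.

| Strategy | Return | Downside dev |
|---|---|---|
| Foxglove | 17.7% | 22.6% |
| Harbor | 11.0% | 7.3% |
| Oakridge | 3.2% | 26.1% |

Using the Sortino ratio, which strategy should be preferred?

Foxglove: Sortino ratio = (17.7% − 3.3%) / 22.6% = 0.637
Harbor: Sortino ratio = (11.0% − 3.3%) / 7.3% = 1.055
Oakridge: Sortino ratio = (3.2% − 3.3%) / 26.1% = -0.004
Highest: Harbor (1.055).

Harbor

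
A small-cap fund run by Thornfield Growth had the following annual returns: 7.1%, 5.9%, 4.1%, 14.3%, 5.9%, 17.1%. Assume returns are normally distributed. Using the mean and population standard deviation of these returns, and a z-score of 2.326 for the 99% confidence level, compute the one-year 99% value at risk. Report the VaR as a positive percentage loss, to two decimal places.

r̄ = (7.1 + 5.9 + 4.1 + 14.3 + 5.9 + 17.1) / 6 = 9.0667%
Σ(r − r̄)² = (7.1 − 9.0667)² + (5.9 − 9.0667)² + … = 140.5133
population σ = √(140.5133 / 6) = √23.4189 = 4.8393%
VaR = −(r̄ − z·σ) = −(9.0667 − 2.326 × 4.8393) = −(-2.1895) = 2.1895%

2.19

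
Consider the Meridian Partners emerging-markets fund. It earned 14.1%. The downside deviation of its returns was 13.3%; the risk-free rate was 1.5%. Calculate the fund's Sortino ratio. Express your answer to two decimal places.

0.95

Sortino = (Rp − Rf) / σd = (14.1% − 1.5%) / 13.3% = 12.60% / 13.3% = 0.9474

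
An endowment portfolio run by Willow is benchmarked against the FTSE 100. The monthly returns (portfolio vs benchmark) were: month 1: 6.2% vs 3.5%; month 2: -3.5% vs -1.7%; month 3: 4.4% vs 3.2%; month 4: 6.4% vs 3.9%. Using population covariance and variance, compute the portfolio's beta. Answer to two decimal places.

r̄p = 3.3750%,  r̄m = 2.2250%
Cov = Σ(rp − r̄p)(rm − r̄m) / 4 = 9.1631
Var(rm) = Σ(rm − r̄m)² / 4 = 5.1969
β = Cov / Var = 9.1631 / 5.1969 = 1.7632

1.76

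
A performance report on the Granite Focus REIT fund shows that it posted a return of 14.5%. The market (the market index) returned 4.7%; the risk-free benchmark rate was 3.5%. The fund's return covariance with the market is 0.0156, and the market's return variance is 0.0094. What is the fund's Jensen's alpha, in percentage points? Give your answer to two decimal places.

9.01

β = Cov / Var = 0.0156 / 0.0094 = 1.6596
E[R] = Rf + β(Rm − Rf) = 3.5% + 1.6596 × (4.7% − 3.5%) = 5.4915%
α = Rp − E[R] = 14.5% − 5.4915% = 9.0085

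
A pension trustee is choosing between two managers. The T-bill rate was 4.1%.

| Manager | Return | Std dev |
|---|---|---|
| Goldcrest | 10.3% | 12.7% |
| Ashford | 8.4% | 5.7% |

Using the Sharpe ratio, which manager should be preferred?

Ashford

Goldcrest: Sharpe ratio = (10.3% − 4.1%) / 12.7% = 0.488
Ashford: Sharpe ratio = (8.4% − 4.1%) / 5.7% = 0.754
Highest: Ashford (0.754).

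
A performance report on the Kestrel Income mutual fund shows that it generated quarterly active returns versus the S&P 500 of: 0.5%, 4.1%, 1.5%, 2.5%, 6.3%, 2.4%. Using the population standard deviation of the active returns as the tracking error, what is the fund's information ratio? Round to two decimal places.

1.54

r̄ = (0.5 + 4.1 + 1.5 + 2.5 + 6.3 + 2.4) / 6 = 2.8833%
Σ(r − r̄)² = (0.5 − 2.8833)² + (4.1 − 2.8833)² + (1.5 − 2.8833)² + … = 21.1283
σ = √[21.1283 / 6] = 1.8765%
IR = r̄ / tracking error = 2.8833 / 1.8765 = 1.5365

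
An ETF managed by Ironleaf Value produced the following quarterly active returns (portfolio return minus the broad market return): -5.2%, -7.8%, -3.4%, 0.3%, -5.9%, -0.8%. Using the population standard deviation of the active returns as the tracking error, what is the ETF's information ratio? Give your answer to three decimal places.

Mean return μ = -22.80 / 6 = -3.8000%
Population std dev = √[48.3400 / 6] = 2.8384%
IR = μ / tracking error = -3.8000 / 2.8384 = -1.3388

-1.339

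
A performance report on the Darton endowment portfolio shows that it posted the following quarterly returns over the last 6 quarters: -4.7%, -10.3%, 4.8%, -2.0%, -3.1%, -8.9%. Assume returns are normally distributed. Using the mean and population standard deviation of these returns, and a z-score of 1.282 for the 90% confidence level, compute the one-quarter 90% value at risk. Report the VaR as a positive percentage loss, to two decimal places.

10.37

μ = (-4.7 − 10.3 + 4.8 − 2 − 3.1 − 8.9) / 6 = -24.20 / 6 = -4.0333%
Σ(r − μ)² = (-4.7 − (-4.0333))² + (-10.3 − (-4.0333))² + … = 146.4333
σ = √[146.4333 / 6] = 4.9402%
VaR = −(μ − z·σ) = −(-4.0333 − 1.282 × 4.9402) = −(-10.3666) = 10.3666%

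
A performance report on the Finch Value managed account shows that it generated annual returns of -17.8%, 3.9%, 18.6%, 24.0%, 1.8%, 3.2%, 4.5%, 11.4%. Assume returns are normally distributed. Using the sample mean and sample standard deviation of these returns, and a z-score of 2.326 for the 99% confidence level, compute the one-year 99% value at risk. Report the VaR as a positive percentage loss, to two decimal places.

23.09

r̄ = (-17.8 + 3.9 + 18.6 + 24 + 1.8 + 3.2 + 4.5 + 11.4) / 8 = 49.60 / 8 = 6.2000%
Σ(r − r̄)² = (-17.8 − 6.2000)² + (3.9 − 6.2000)² + (18.6 − 6.2000)² + … = 1110.1800
sample σ = √(1110.1800 / 7) = √158.5971 = 12.5935%
VaR = −(r̄ − z·σ) = −(6.2000 − 2.326 × 12.5935) = −(-23.0925) = 23.0925%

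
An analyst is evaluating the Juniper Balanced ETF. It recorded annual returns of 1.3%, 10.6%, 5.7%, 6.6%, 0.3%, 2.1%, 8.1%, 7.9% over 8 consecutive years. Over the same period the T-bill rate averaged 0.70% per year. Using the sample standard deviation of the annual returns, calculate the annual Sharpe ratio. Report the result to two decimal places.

1.25

r̄ = (1.3 + 10.6 + 5.7 + 6.6 + 0.3 + 2.1 + 8.1 + 7.9) / 8 = 5.3250%
Σ(r − r̄)² = (1.3 − 5.3250)² + (10.6 − 5.3250)² + … = 95.7750
sample σ = √(95.7750 / 7) = √13.6821 = 3.6989%
Sharpe = (r̄ − rf) / σ = (5.3250 − 0.7) / 3.6989 = 4.6250 / 3.6989 = 1.2504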